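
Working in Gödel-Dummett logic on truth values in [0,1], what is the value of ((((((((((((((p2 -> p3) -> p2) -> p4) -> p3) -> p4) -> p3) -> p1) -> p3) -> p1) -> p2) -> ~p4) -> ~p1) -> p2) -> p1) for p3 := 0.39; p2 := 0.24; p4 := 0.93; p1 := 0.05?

(p2 -> p3): 0.24 ≤ 0.39, so result = 1
((p2 -> p3) -> p2): 1 > 0.24, so result = 0.24
(((p2 -> p3) -> p2) -> p4): 0.24 ≤ 0.93, so result = 1
((((p2 -> p3) -> p2) -> p4) -> p3): 1 > 0.39, so result = 0.39
(((((p2 -> p3) -> p2) -> p4) -> p3) -> p4): 0.39 ≤ 0.93, so result = 1
((((((p2 -> p3) -> p2) -> p4) -> p3) -> p4) -> p3): 1 > 0.39, so result = 0.39
(((((((p2 -> p3) -> p2) -> p4) -> p3) -> p4) -> p3) -> p1): 0.39 > 0.05, so result = 0.05
((((((((p2 -> p3) -> p2) -> p4) -> p3) -> p4) -> p3) -> p1) -> p3): 0.05 ≤ 0.39, so result = 1
(((((((((p2 -> p3) -> p2) -> p4) -> p3) -> p4) -> p3) -> p1) -> p3) -> p1): 1 > 0.05, so result = 0.05
((((((((((p2 -> p3) -> p2) -> p4) -> p3) -> p4) -> p3) -> p1) -> p3) -> p1) -> p2): 0.05 ≤ 0.24, so result = 1
~p4: Gödel ¬ of 0.93 = 0 (operand ≠ 0)
(((((((((((p2 -> p3) -> p2) -> p4) -> p3) -> p4) -> p3) -> p1) -> p3) -> p1) -> p2) -> ~p4): 1 > 0, so result = 0
~p1: Gödel ¬ of 0.05 = 0 (operand ≠ 0)
((((((((((((p2 -> p3) -> p2) -> p4) -> p3) -> p4) -> p3) -> p1) -> p3) -> p1) -> p2) -> ~p4) -> ~p1): 0 ≤ 0, so result = 1
(((((((((((((p2 -> p3) -> p2) -> p4) -> p3) -> p4) -> p3) -> p1) -> p3) -> p1) -> p2) -> ~p4) -> ~p1) -> p2): 1 > 0.24, so result = 0.24
((((((((((((((p2 -> p3) -> p2) -> p4) -> p3) -> p4) -> p3) -> p1) -> p3) -> p1) -> p2) -> ~p4) -> ~p1) -> p2) -> p1): 0.24 > 0.05, so result = 0.05

0.05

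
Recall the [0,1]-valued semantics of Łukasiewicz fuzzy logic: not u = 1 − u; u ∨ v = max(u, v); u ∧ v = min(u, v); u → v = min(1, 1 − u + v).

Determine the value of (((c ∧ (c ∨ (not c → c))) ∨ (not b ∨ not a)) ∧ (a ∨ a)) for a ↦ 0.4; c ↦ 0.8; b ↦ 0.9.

not c: Łukasiewicz ¬ gives 1 − 0.8 = 0.2
(not c → c): min(1, 1 − 0.2 + 0.8) = 1
(c ∨ (not c → c)) = max(0.8, 1) = 1
(c ∧ (c ∨ (not c → c))) = min(0.8, 1) = 0.8
not b: Łukasiewicz ¬ gives 1 − 0.9 = 0.1
not a: Łukasiewicz ¬ gives 1 − 0.4 = 0.6
(not b ∨ not a) = max(0.1, 0.6) = 0.6
((c ∧ (c ∨ (not c → c))) ∨ (not b ∨ not a)) = max(0.8, 0.6) = 0.8
(a ∨ a) = max(0.4, 0.4) = 0.4
(((c ∧ (c ∨ (not c → c))) ∨ (not b ∨ not a)) ∧ (a ∨ a)) = min(0.8, 0.4) = 0.4

0.40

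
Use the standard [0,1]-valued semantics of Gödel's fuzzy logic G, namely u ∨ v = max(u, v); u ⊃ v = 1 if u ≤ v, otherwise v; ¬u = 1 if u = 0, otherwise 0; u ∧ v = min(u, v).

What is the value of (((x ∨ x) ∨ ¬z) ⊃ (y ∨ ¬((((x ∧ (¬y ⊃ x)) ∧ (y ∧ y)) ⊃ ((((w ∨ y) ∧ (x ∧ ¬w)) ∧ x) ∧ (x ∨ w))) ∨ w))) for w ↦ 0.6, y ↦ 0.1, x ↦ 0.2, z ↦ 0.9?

(x ∨ x) = max(0.2, 0.2) = 0.2
¬z: Gödel ¬ of 0.9 = 0 (operand ≠ 0)
((x ∨ x) ∨ ¬z) = max(0.2, 0) = 0.2
¬y: Gödel ¬ of 0.1 = 0 (operand ≠ 0)
(¬y ⊃ x): 0 ≤ 0.2, so result = 1
(x ∧ (¬y ⊃ x)) = min(0.2, 1) = 0.2
(y ∧ y) = min(0.1, 0.1) = 0.1
((x ∧ (¬y ⊃ x)) ∧ (y ∧ y)) = min(0.2, 0.1) = 0.1
(w ∨ y) = max(0.6, 0.1) = 0.6
¬w: Gödel ¬ of 0.6 = 0 (operand ≠ 0)
(x ∧ ¬w) = min(0.2, 0) = 0
((w ∨ y) ∧ (x ∧ ¬w)) = min(0.6, 0) = 0
(((w ∨ y) ∧ (x ∧ ¬w)) ∧ x) = min(0, 0.2) = 0
(x ∨ w) = max(0.2, 0.6) = 0.6
((((w ∨ y) ∧ (x ∧ ¬w)) ∧ x) ∧ (x ∨ w)) = min(0, 0.6) = 0
(((x ∧ (¬y ⊃ x)) ∧ (y ∧ y)) ⊃ ((((w ∨ y) ∧ (x ∧ ¬w)) ∧ x) ∧ (x ∨ w))): 0.1 > 0, so result = 0
((((x ∧ (¬y ⊃ x)) ∧ (y ∧ y)) ⊃ ((((w ∨ y) ∧ (x ∧ ¬w)) ∧ x) ∧ (x ∨ w))) ∨ w) = max(0, 0.6) = 0.6
¬((((x ∧ (¬y ⊃ x)) ∧ (y ∧ y)) ⊃ ((((w ∨ y) ∧ (x ∧ ¬w)) ∧ x) ∧ (x ∨ w))) ∨ w): Gödel ¬ of 0.6 = 0 (operand ≠ 0)
(y ∨ ¬((((x ∧ (¬y ⊃ x)) ∧ (y ∧ y)) ⊃ ((((w ∨ y) ∧ (x ∧ ¬w)) ∧ x) ∧ (x ∨ w))) ∨ w)) = max(0.1, 0) = 0.1
(((x ∨ x) ∨ ¬z) ⊃ (y ∨ ¬((((x ∧ (¬y ⊃ x)) ∧ (y ∧ y)) ⊃ ((((w ∨ y) ∧ (x ∧ ¬w)) ∧ x) ∧ (x ∨ w))) ∨ w))): 0.2 > 0.1, so result = 0.1

0.10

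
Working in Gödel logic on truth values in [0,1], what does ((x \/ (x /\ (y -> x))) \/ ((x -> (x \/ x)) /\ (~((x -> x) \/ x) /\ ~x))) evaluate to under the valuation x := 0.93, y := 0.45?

(y -> x): 0.45 ≤ 0.93, so result = 1
(x /\ (y -> x)) = min(0.93, 1) = 0.93
(x \/ (x /\ (y -> x))) = max(0.93, 0.93) = 0.93
(x \/ x) = max(0.93, 0.93) = 0.93
(x -> (x \/ x)): 0.93 ≤ 0.93, so result = 1
(x -> x): 0.93 ≤ 0.93, so result = 1
((x -> x) \/ x) = max(1, 0.93) = 1
~((x -> x) \/ x): Gödel ¬ of 1 = 0 (operand ≠ 0)
~x: Gödel ¬ of 0.93 = 0 (operand ≠ 0)
(~((x -> x) \/ x) /\ ~x) = min(0, 0) = 0
((x -> (x \/ x)) /\ (~((x -> x) \/ x) /\ ~x)) = min(1, 0) = 0
((x \/ (x /\ (y -> x))) \/ ((x -> (x \/ x)) /\ (~((x -> x) \/ x) /\ ~x))) = max(0.93, 0) = 0.93

0.93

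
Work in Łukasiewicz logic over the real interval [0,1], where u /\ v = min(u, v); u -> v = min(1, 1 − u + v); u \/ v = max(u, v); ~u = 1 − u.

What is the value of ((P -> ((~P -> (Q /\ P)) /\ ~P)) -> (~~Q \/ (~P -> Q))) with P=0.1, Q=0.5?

~P: Łukasiewicz ¬ gives 1 − 0.1 = 0.9
(Q /\ P) = min(0.5, 0.1) = 0.1
(~P -> (Q /\ P)): min(1, 1 − 0.9 + 0.1) = 0.2
~P: Łukasiewicz ¬ gives 1 − 0.1 = 0.9
((~P -> (Q /\ P)) /\ ~P) = min(0.2, 0.9) = 0.2
(P -> ((~P -> (Q /\ P)) /\ ~P)): min(1, 1 − 0.1 + 0.2) = 1
~Q: Łukasiewicz ¬ gives 1 − 0.5 = 0.5
~~Q: Łukasiewicz ¬ gives 1 − 0.5 = 0.5
~P: Łukasiewicz ¬ gives 1 − 0.1 = 0.9
(~P -> Q): min(1, 1 − 0.9 + 0.5) = 0.6
(~~Q \/ (~P -> Q)) = max(0.5, 0.6) = 0.6
((P -> ((~P -> (Q /\ P)) /\ ~P)) -> (~~Q \/ (~P -> Q))): min(1, 1 − 1 + 0.6) = 0.6

0.60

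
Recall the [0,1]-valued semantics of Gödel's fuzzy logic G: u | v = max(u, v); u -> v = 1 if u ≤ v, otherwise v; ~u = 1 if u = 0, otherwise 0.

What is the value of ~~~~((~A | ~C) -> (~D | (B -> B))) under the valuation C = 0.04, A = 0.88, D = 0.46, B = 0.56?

1.00

~A: Gödel ¬ of 0.88 = 0 (operand ≠ 0)
~C: Gödel ¬ of 0.04 = 0 (operand ≠ 0)
(~A | ~C) = max(0, 0) = 0
~D: Gödel ¬ of 0.46 = 0 (operand ≠ 0)
(B -> B): 0.56 ≤ 0.56, so result = 1
(~D | (B -> B)) = max(0, 1) = 1
((~A | ~C) -> (~D | (B -> B))): 0 ≤ 1, so result = 1
~((~A | ~C) -> (~D | (B -> B))): Gödel ¬ of 1 = 0 (operand ≠ 0)
~~((~A | ~C) -> (~D | (B -> B))): Gödel ¬ of 0 = 1 (operand is 0)
~~~((~A | ~C) -> (~D | (B -> B))): Gödel ¬ of 1 = 0 (operand ≠ 0)
~~~~((~A | ~C) -> (~D | (B -> B))): Gödel ¬ of 0 = 1 (operand is 0)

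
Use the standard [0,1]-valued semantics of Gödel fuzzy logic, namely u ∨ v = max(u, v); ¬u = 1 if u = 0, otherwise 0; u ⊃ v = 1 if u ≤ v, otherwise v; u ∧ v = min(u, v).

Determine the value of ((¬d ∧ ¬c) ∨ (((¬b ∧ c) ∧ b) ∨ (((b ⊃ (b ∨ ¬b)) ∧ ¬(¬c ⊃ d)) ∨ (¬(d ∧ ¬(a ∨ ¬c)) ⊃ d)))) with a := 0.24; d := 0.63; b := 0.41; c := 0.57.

¬d: Gödel ¬ of 0.63 = 0 (operand ≠ 0)
¬c: Gödel ¬ of 0.57 = 0 (operand ≠ 0)
(¬d ∧ ¬c) = min(0, 0) = 0
¬b: Gödel ¬ of 0.41 = 0 (operand ≠ 0)
(¬b ∧ c) = min(0, 0.57) = 0
((¬b ∧ c) ∧ b) = min(0, 0.41) = 0
¬b: Gödel ¬ of 0.41 = 0 (operand ≠ 0)
(b ∨ ¬b) = max(0.41, 0) = 0.41
(b ⊃ (b ∨ ¬b)): 0.41 ≤ 0.41, so result = 1
¬c: Gödel ¬ of 0.57 = 0 (operand ≠ 0)
(¬c ⊃ d): 0 ≤ 0.63, so result = 1
¬(¬c ⊃ d): Gödel ¬ of 1 = 0 (operand ≠ 0)
((b ⊃ (b ∨ ¬b)) ∧ ¬(¬c ⊃ d)) = min(1, 0) = 0
¬c: Gödel ¬ of 0.57 = 0 (operand ≠ 0)
(a ∨ ¬c) = max(0.24, 0) = 0.24
¬(a ∨ ¬c): Gödel ¬ of 0.24 = 0 (operand ≠ 0)
(d ∧ ¬(a ∨ ¬c)) = min(0.63, 0) = 0
¬(d ∧ ¬(a ∨ ¬c)): Gödel ¬ of 0 = 1 (operand is 0)
(¬(d ∧ ¬(a ∨ ¬c)) ⊃ d): 1 > 0.63, so result = 0.63
(((b ⊃ (b ∨ ¬b)) ∧ ¬(¬c ⊃ d)) ∨ (¬(d ∧ ¬(a ∨ ¬c)) ⊃ d)) = max(0, 0.63) = 0.63
(((¬b ∧ c) ∧ b) ∨ (((b ⊃ (b ∨ ¬b)) ∧ ¬(¬c ⊃ d)) ∨ (¬(d ∧ ¬(a ∨ ¬c)) ⊃ d))) = max(0, 0.63) = 0.63
((¬d ∧ ¬c) ∨ (((¬b ∧ c) ∧ b) ∨ (((b ⊃ (b ∨ ¬b)) ∧ ¬(¬c ⊃ d)) ∨ (¬(d ∧ ¬(a ∨ ¬c)) ⊃ d)))) = max(0, 0.63) = 0.63

0.63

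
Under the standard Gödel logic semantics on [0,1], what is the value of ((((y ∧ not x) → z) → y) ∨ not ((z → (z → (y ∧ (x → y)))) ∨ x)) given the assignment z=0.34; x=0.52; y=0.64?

not x: Gödel ¬ of 0.52 = 0 (operand ≠ 0)
(y ∧ not x) = min(0.64, 0) = 0
((y ∧ not x) → z): 0 ≤ 0.34, so result = 1
(((y ∧ not x) → z) → y): 1 > 0.64, so result = 0.64
(x → y): 0.52 ≤ 0.64, so result = 1
(y ∧ (x → y)) = min(0.64, 1) = 0.64
(z → (y ∧ (x → y))): 0.34 ≤ 0.64, so result = 1
(z → (z → (y ∧ (x → y)))): 0.34 ≤ 1, so result = 1
((z → (z → (y ∧ (x → y)))) ∨ x) = max(1, 0.52) = 1
not ((z → (z → (y ∧ (x → y)))) ∨ x): Gödel ¬ of 1 = 0 (operand ≠ 0)
((((y ∧ not x) → z) → y) ∨ not ((z → (z → (y ∧ (x → y)))) ∨ x)) = max(0.64, 0) = 0.64

0.64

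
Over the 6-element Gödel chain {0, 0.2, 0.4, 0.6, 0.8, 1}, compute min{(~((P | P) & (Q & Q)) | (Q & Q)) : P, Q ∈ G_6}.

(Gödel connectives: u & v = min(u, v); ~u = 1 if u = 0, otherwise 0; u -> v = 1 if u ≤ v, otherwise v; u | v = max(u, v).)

The minimum is attained at P = 0.2, Q = 0.2:
  (P | P) = max(0.2, 0.2) = 0.2
  (Q & Q) = min(0.2, 0.2) = 0.2
  ((P | P) & (Q & Q)) = min(0.2, 0.2) = 0.2
  ~((P | P) & (Q & Q)): Gödel ¬ of 0.2 = 0 (operand ≠ 0)
  (Q & Q) = min(0.2, 0.2) = 0.2
  (~((P | P) & (Q & Q)) | (Q & Q)) = max(0, 0.2) = 0.2
Checking all 36 assignments confirms none give a value below 0.20.

0.20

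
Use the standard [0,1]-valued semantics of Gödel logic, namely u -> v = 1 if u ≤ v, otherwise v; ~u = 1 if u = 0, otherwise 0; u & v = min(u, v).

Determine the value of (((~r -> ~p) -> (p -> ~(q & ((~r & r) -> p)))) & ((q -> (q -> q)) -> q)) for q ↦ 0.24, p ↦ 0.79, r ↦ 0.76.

0.00

~r: Gödel ¬ of 0.76 = 0 (operand ≠ 0)
~p: Gödel ¬ of 0.79 = 0 (operand ≠ 0)
(~r -> ~p): 0 ≤ 0, so result = 1
~r: Gödel ¬ of 0.76 = 0 (operand ≠ 0)
(~r & r) = min(0, 0.76) = 0
((~r & r) -> p): 0 ≤ 0.79, so result = 1
(q & ((~r & r) -> p)) = min(0.24, 1) = 0.24
~(q & ((~r & r) -> p)): Gödel ¬ of 0.24 = 0 (operand ≠ 0)
(p -> ~(q & ((~r & r) -> p))): 0.79 > 0, so result = 0
((~r -> ~p) -> (p -> ~(q & ((~r & r) -> p)))): 1 > 0, so result = 0
(q -> q): 0.24 ≤ 0.24, so result = 1
(q -> (q -> q)): 0.24 ≤ 1, so result = 1
((q -> (q -> q)) -> q): 1 > 0.24, so result = 0.24
(((~r -> ~p) -> (p -> ~(q & ((~r & r) -> p)))) & ((q -> (q -> q)) -> q)) = min(0, 0.24) = 0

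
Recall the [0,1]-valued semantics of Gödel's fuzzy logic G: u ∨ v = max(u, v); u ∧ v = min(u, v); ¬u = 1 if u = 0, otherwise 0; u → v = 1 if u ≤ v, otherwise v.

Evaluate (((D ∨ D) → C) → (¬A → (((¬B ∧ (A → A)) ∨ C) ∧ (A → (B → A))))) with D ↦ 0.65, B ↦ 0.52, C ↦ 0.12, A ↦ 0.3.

1.00

(D ∨ D) = max(0.65, 0.65) = 0.65
((D ∨ D) → C): 0.65 > 0.12, so result = 0.12
¬A: Gödel ¬ of 0.3 = 0 (operand ≠ 0)
¬B: Gödel ¬ of 0.52 = 0 (operand ≠ 0)
(A → A): 0.3 ≤ 0.3, so result = 1
(¬B ∧ (A → A)) = min(0, 1) = 0
((¬B ∧ (A → A)) ∨ C) = max(0, 0.12) = 0.12
(B → A): 0.52 > 0.3, so result = 0.3
(A → (B → A)): 0.3 ≤ 0.3, so result = 1
(((¬B ∧ (A → A)) ∨ C) ∧ (A → (B → A))) = min(0.12, 1) = 0.12
(¬A → (((¬B ∧ (A → A)) ∨ C) ∧ (A → (B → A)))): 0 ≤ 0.12, so result = 1
(((D ∨ D) → C) → (¬A → (((¬B ∧ (A → A)) ∨ C) ∧ (A → (B → A))))): 0.12 ≤ 1, so result = 1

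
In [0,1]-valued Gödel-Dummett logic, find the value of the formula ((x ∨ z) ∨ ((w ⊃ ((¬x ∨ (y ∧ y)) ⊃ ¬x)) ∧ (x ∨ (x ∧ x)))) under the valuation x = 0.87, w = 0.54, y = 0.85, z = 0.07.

(x ∨ z) = max(0.87, 0.07) = 0.87
¬x: Gödel ¬ of 0.87 = 0 (operand ≠ 0)
(y ∧ y) = min(0.85, 0.85) = 0.85
(¬x ∨ (y ∧ y)) = max(0, 0.85) = 0.85
¬x: Gödel ¬ of 0.87 = 0 (operand ≠ 0)
((¬x ∨ (y ∧ y)) ⊃ ¬x): 0.85 > 0, so result = 0
(w ⊃ ((¬x ∨ (y ∧ y)) ⊃ ¬x)): 0.54 > 0, so result = 0
(x ∧ x) = min(0.87, 0.87) = 0.87
(x ∨ (x ∧ x)) = max(0.87, 0.87) = 0.87
((w ⊃ ((¬x ∨ (y ∧ y)) ⊃ ¬x)) ∧ (x ∨ (x ∧ x))) = min(0, 0.87) = 0
((x ∨ z) ∨ ((w ⊃ ((¬x ∨ (y ∧ y)) ⊃ ¬x)) ∧ (x ∨ (x ∧ x)))) = max(0.87, 0) = 0.87

0.87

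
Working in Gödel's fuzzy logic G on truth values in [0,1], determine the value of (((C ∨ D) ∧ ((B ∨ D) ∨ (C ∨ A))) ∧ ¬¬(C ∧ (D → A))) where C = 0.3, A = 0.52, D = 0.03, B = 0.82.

0.30

(C ∨ D) = max(0.3, 0.03) = 0.3
(B ∨ D) = max(0.82, 0.03) = 0.82
(C ∨ A) = max(0.3, 0.52) = 0.52
((B ∨ D) ∨ (C ∨ A)) = max(0.82, 0.52) = 0.82
((C ∨ D) ∧ ((B ∨ D) ∨ (C ∨ A))) = min(0.3, 0.82) = 0.3
(D → A): 0.03 ≤ 0.52, so result = 1
(C ∧ (D → A)) = min(0.3, 1) = 0.3
¬(C ∧ (D → A)): Gödel ¬ of 0.3 = 0 (operand ≠ 0)
¬¬(C ∧ (D → A)): Gödel ¬ of 0 = 1 (operand is 0)
(((C ∨ D) ∧ ((B ∨ D) ∨ (C ∨ A))) ∧ ¬¬(C ∧ (D → A))) = min(0.3, 1) = 0.3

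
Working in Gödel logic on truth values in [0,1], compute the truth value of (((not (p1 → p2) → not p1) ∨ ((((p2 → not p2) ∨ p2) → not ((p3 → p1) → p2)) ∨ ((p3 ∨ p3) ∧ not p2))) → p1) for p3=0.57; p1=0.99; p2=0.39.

0.99

(p1 → p2): 0.99 > 0.39, so result = 0.39
not (p1 → p2): Gödel ¬ of 0.39 = 0 (operand ≠ 0)
not p1: Gödel ¬ of 0.99 = 0 (operand ≠ 0)
(not (p1 → p2) → not p1): 0 ≤ 0, so result = 1
not p2: Gödel ¬ of 0.39 = 0 (operand ≠ 0)
(p2 → not p2): 0.39 > 0, so result = 0
((p2 → not p2) ∨ p2) = max(0, 0.39) = 0.39
(p3 → p1): 0.57 ≤ 0.99, so result = 1
((p3 → p1) → p2): 1 > 0.39, so result = 0.39
not ((p3 → p1) → p2): Gödel ¬ of 0.39 = 0 (operand ≠ 0)
(((p2 → not p2) ∨ p2) → not ((p3 → p1) → p2)): 0.39 > 0, so result = 0
(p3 ∨ p3) = max(0.57, 0.57) = 0.57
not p2: Gödel ¬ of 0.39 = 0 (operand ≠ 0)
((p3 ∨ p3) ∧ not p2) = min(0.57, 0) = 0
((((p2 → not p2) ∨ p2) → not ((p3 → p1) → p2)) ∨ ((p3 ∨ p3) ∧ not p2)) = max(0, 0) = 0
((not (p1 → p2) → not p1) ∨ ((((p2 → not p2) ∨ p2) → not ((p3 → p1) → p2)) ∨ ((p3 ∨ p3) ∧ not p2))) = max(1, 0) = 1
(((not (p1 → p2) → not p1) ∨ ((((p2 → not p2) ∨ p2) → not ((p3 → p1) → p2)) ∨ ((p3 ∨ p3) ∧ not p2))) → p1): 1 > 0.99, so result = 0.99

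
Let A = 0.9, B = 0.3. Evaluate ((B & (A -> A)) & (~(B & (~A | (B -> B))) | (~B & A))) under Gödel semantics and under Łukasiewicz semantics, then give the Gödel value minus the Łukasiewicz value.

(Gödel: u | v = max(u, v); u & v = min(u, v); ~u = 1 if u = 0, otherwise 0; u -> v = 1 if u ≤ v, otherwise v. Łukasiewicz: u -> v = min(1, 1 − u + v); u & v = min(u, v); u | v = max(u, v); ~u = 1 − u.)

-0.30

Gödel evaluation:
  (A -> A): 0.9 ≤ 0.9, so result = 1
  (B & (A -> A)) = min(0.3, 1) = 0.3
  ~A: Gödel ¬ of 0.9 = 0 (operand ≠ 0)
  (B -> B): 0.3 ≤ 0.3, so result = 1
  (~A | (B -> B)) = max(0, 1) = 1
  (B & (~A | (B -> B))) = min(0.3, 1) = 0.3
  ~(B & (~A | (B -> B))): Gödel ¬ of 0.3 = 0 (operand ≠ 0)
  ~B: Gödel ¬ of 0.3 = 0 (operand ≠ 0)
  (~B & A) = min(0, 0.9) = 0
  (~(B & (~A | (B -> B))) | (~B & A)) = max(0, 0) = 0
  ((B & (A -> A)) & (~(B & (~A | (B -> B))) | (~B & A))) = min(0.3, 0) = 0
  Gödel value = 0
Łukasiewicz evaluation:
  (A -> A): min(1, 1 − 0.9 + 0.9) = 1
  (B & (A -> A)) = min(0.3, 1) = 0.3
  ~A: Łukasiewicz ¬ gives 1 − 0.9 = 0.1
  (B -> B): min(1, 1 − 0.3 + 0.3) = 1
  (~A | (B -> B)) = max(0.1, 1) = 1
  (B & (~A | (B -> B))) = min(0.3, 1) = 0.3
  ~(B & (~A | (B -> B))): Łukasiewicz ¬ gives 1 − 0.3 = 0.7
  ~B: Łukasiewicz ¬ gives 1 − 0.3 = 0.7
  (~B & A) = min(0.7, 0.9) = 0.7
  (~(B & (~A | (B -> B))) | (~B & A)) = max(0.7, 0.7) = 0.7
  ((B & (A -> A)) & (~(B & (~A | (B -> B))) | (~B & A))) = min(0.3, 0.7) = 0.3
  Łukasiewicz value = 0.3
Difference: 0 − 0.3 = -0.30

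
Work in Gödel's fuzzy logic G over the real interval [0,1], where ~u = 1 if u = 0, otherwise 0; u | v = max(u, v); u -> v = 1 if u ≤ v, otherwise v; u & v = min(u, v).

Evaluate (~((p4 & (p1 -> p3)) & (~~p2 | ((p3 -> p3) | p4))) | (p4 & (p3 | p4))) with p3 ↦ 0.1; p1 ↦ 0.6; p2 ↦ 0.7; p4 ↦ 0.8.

(p1 -> p3): 0.6 > 0.1, so result = 0.1
(p4 & (p1 -> p3)) = min(0.8, 0.1) = 0.1
~p2: Gödel ¬ of 0.7 = 0 (operand ≠ 0)
~~p2: Gödel ¬ of 0 = 1 (operand is 0)
(p3 -> p3): 0.1 ≤ 0.1, so result = 1
((p3 -> p3) | p4) = max(1, 0.8) = 1
(~~p2 | ((p3 -> p3) | p4)) = max(1, 1) = 1
((p4 & (p1 -> p3)) & (~~p2 | ((p3 -> p3) | p4))) = min(0.1, 1) = 0.1
~((p4 & (p1 -> p3)) & (~~p2 | ((p3 -> p3) | p4))): Gödel ¬ of 0.1 = 0 (operand ≠ 0)
(p3 | p4) = max(0.1, 0.8) = 0.8
(p4 & (p3 | p4)) = min(0.8, 0.8) = 0.8
(~((p4 & (p1 -> p3)) & (~~p2 | ((p3 -> p3) | p4))) | (p4 & (p3 | p4))) = max(0, 0.8) = 0.8

0.80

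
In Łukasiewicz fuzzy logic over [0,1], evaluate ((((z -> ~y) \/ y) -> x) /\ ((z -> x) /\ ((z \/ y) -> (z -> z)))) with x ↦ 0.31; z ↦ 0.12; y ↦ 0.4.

0.31

~y: Łukasiewicz ¬ gives 1 − 0.4 = 0.6
(z -> ~y): min(1, 1 − 0.12 + 0.6) = 1
((z -> ~y) \/ y) = max(1, 0.4) = 1
(((z -> ~y) \/ y) -> x): min(1, 1 − 1 + 0.31) = 0.31
(z -> x): min(1, 1 − 0.12 + 0.31) = 1
(z \/ y) = max(0.12, 0.4) = 0.4
(z -> z): min(1, 1 − 0.12 + 0.12) = 1
((z \/ y) -> (z -> z)): min(1, 1 − 0.4 + 1) = 1
((z -> x) /\ ((z \/ y) -> (z -> z))) = min(1, 1) = 1
((((z -> ~y) \/ y) -> x) /\ ((z -> x) /\ ((z \/ y) -> (z -> z)))) = min(0.31, 1) = 0.31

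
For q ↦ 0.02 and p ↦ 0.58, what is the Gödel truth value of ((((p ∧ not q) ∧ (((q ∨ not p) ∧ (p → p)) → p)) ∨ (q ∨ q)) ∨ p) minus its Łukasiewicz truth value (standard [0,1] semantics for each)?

Gödel evaluation:
  not q: Gödel ¬ of 0.02 = 0 (operand ≠ 0)
  (p ∧ not q) = min(0.58, 0) = 0
  not p: Gödel ¬ of 0.58 = 0 (operand ≠ 0)
  (q ∨ not p) = max(0.02, 0) = 0.02
  (p → p): 0.58 ≤ 0.58, so result = 1
  ((q ∨ not p) ∧ (p → p)) = min(0.02, 1) = 0.02
  (((q ∨ not p) ∧ (p → p)) → p): 0.02 ≤ 0.58, so result = 1
  ((p ∧ not q) ∧ (((q ∨ not p) ∧ (p → p)) → p)) = min(0, 1) = 0
  (q ∨ q) = max(0.02, 0.02) = 0.02
  (((p ∧ not q) ∧ (((q ∨ not p) ∧ (p → p)) → p)) ∨ (q ∨ q)) = max(0, 0.02) = 0.02
  ((((p ∧ not q) ∧ (((q ∨ not p) ∧ (p → p)) → p)) ∨ (q ∨ q)) ∨ p) = max(0.02, 0.58) = 0.58
  Gödel value = 0.58
Łukasiewicz evaluation:
  not q: Łukasiewicz ¬ gives 1 − 0.02 = 0.98
  (p ∧ not q) = min(0.58, 0.98) = 0.58
  not p: Łukasiewicz ¬ gives 1 − 0.58 = 0.42
  (q ∨ not p) = max(0.02, 0.42) = 0.42
  (p → p): min(1, 1 − 0.58 + 0.58) = 1
  ((q ∨ not p) ∧ (p → p)) = min(0.42, 1) = 0.42
  (((q ∨ not p) ∧ (p → p)) → p): min(1, 1 − 0.42 + 0.58) = 1
  ((p ∧ not q) ∧ (((q ∨ not p) ∧ (p → p)) → p)) = min(0.58, 1) = 0.58
  (q ∨ q) = max(0.02, 0.02) = 0.02
  (((p ∧ not q) ∧ (((q ∨ not p) ∧ (p → p)) → p)) ∨ (q ∨ q)) = max(0.58, 0.02) = 0.58
  ((((p ∧ not q) ∧ (((q ∨ not p) ∧ (p → p)) → p)) ∨ (q ∨ q)) ∨ p) = max(0.58, 0.58) = 0.58
  Łukasiewicz value = 0.58
Difference: 0.58 − 0.58 = 0.00

0.00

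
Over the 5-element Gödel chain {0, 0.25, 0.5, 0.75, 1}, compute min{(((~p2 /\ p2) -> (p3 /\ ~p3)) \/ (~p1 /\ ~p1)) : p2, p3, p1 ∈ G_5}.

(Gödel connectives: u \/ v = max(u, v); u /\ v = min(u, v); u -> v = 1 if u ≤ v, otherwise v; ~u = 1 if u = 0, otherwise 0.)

Every assignment gives 1. For instance at p2 = 0, p3 = 0, p1 = 0:
  ~p2: Gödel ¬ of 0 = 1 (operand is 0)
  (~p2 /\ p2) = min(1, 0) = 0
  ~p3: Gödel ¬ of 0 = 1 (operand is 0)
  (p3 /\ ~p3) = min(0, 1) = 0
  ((~p2 /\ p2) -> (p3 /\ ~p3)): 0 ≤ 0, so result = 1
  ~p1: Gödel ¬ of 0 = 1 (operand is 0)
  ~p1: Gödel ¬ of 0 = 1 (operand is 0)
  (~p1 /\ ~p1) = min(1, 1) = 1
  (((~p2 /\ p2) -> (p3 /\ ~p3)) \/ (~p1 /\ ~p1)) = max(1, 1) = 1
All 125 assignments give value 1 — the formula is a G_5-tautology.

1.00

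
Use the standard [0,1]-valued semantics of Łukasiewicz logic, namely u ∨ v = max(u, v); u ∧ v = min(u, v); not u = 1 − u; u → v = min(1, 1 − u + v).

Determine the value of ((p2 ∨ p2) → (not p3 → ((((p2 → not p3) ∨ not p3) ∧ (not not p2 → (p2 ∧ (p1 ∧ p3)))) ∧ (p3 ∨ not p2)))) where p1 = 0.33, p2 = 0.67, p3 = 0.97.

1.00

(p2 ∨ p2) = max(0.67, 0.67) = 0.67
not p3: Łukasiewicz ¬ gives 1 − 0.97 = 0.03
not p3: Łukasiewicz ¬ gives 1 − 0.97 = 0.03
(p2 → not p3): min(1, 1 − 0.67 + 0.03) = 0.36
not p3: Łukasiewicz ¬ gives 1 − 0.97 = 0.03
((p2 → not p3) ∨ not p3) = max(0.36, 0.03) = 0.36
not p2: Łukasiewicz ¬ gives 1 − 0.67 = 0.33
not not p2: Łukasiewicz ¬ gives 1 − 0.33 = 0.67
(p1 ∧ p3) = min(0.33, 0.97) = 0.33
(p2 ∧ (p1 ∧ p3)) = min(0.67, 0.33) = 0.33
(not not p2 → (p2 ∧ (p1 ∧ p3))): min(1, 1 − 0.67 + 0.33) = 0.66
(((p2 → not p3) ∨ not p3) ∧ (not not p2 → (p2 ∧ (p1 ∧ p3)))) = min(0.36, 0.66) = 0.36
not p2: Łukasiewicz ¬ gives 1 − 0.67 = 0.33
(p3 ∨ not p2) = max(0.97, 0.33) = 0.97
((((p2 → not p3) ∨ not p3) ∧ (not not p2 → (p2 ∧ (p1 ∧ p3)))) ∧ (p3 ∨ not p2)) = min(0.36, 0.97) = 0.36
(not p3 → ((((p2 → not p3) ∨ not p3) ∧ (not not p2 → (p2 ∧ (p1 ∧ p3)))) ∧ (p3 ∨ not p2))): min(1, 1 − 0.03 + 0.36) = 1
((p2 ∨ p2) → (not p3 → ((((p2 → not p3) ∨ not p3) ∧ (not not p2 → (p2 ∧ (p1 ∧ p3)))) ∧ (p3 ∨ not p2)))): min(1, 1 − 0.67 + 1) = 1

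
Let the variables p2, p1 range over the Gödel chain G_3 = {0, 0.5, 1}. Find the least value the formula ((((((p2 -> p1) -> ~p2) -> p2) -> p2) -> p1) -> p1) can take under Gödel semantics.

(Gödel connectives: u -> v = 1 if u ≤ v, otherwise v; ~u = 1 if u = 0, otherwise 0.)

The minimum is attained at p2 = 0.5, p1 = 0.5:
  (p2 -> p1): 0.5 ≤ 0.5, so result = 1
  ~p2: Gödel ¬ of 0.5 = 0 (operand ≠ 0)
  ((p2 -> p1) -> ~p2): 1 > 0, so result = 0
  (((p2 -> p1) -> ~p2) -> p2): 0 ≤ 0.5, so result = 1
  ((((p2 -> p1) -> ~p2) -> p2) -> p2): 1 > 0.5, so result = 0.5
  (((((p2 -> p1) -> ~p2) -> p2) -> p2) -> p1): 0.5 ≤ 0.5, so result = 1
  ((((((p2 -> p1) -> ~p2) -> p2) -> p2) -> p1) -> p1): 1 > 0.5, so result = 0.5
Checking all 9 assignments confirms none give a value below 0.50.

0.50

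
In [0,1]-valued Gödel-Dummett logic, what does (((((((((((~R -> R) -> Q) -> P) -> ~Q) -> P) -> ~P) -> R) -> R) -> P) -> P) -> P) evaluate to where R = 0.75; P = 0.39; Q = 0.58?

~R: Gödel ¬ of 0.75 = 0 (operand ≠ 0)
(~R -> R): 0 ≤ 0.75, so result = 1
((~R -> R) -> Q): 1 > 0.58, so result = 0.58
(((~R -> R) -> Q) -> P): 0.58 > 0.39, so result = 0.39
~Q: Gödel ¬ of 0.58 = 0 (operand ≠ 0)
((((~R -> R) -> Q) -> P) -> ~Q): 0.39 > 0, so result = 0
(((((~R -> R) -> Q) -> P) -> ~Q) -> P): 0 ≤ 0.39, so result = 1
~P: Gödel ¬ of 0.39 = 0 (operand ≠ 0)
((((((~R -> R) -> Q) -> P) -> ~Q) -> P) -> ~P): 1 > 0, so result = 0
(((((((~R -> R) -> Q) -> P) -> ~Q) -> P) -> ~P) -> R): 0 ≤ 0.75, so result = 1
((((((((~R -> R) -> Q) -> P) -> ~Q) -> P) -> ~P) -> R) -> R): 1 > 0.75, so result = 0.75
(((((((((~R -> R) -> Q) -> P) -> ~Q) -> P) -> ~P) -> R) -> R) -> P): 0.75 > 0.39, so result = 0.39
((((((((((~R -> R) -> Q) -> P) -> ~Q) -> P) -> ~P) -> R) -> R) -> P) -> P): 0.39 ≤ 0.39, so result = 1
(((((((((((~R -> R) -> Q) -> P) -> ~Q) -> P) -> ~P) -> R) -> R) -> P) -> P) -> P): 1 > 0.39, so result = 0.39

0.39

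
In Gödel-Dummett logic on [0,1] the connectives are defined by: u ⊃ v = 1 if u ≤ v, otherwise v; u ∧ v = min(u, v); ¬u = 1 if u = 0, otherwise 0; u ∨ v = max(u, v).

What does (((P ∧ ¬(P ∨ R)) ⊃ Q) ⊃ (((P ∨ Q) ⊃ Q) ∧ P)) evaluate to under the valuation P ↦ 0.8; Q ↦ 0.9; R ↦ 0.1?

(P ∨ R) = max(0.8, 0.1) = 0.8
¬(P ∨ R): Gödel ¬ of 0.8 = 0 (operand ≠ 0)
(P ∧ ¬(P ∨ R)) = min(0.8, 0) = 0
((P ∧ ¬(P ∨ R)) ⊃ Q): 0 ≤ 0.9, so result = 1
(P ∨ Q) = max(0.8, 0.9) = 0.9
((P ∨ Q) ⊃ Q): 0.9 ≤ 0.9, so result = 1
(((P ∨ Q) ⊃ Q) ∧ P) = min(1, 0.8) = 0.8
(((P ∧ ¬(P ∨ R)) ⊃ Q) ⊃ (((P ∨ Q) ⊃ Q) ∧ P)): 1 > 0.8, so result = 0.8

0.80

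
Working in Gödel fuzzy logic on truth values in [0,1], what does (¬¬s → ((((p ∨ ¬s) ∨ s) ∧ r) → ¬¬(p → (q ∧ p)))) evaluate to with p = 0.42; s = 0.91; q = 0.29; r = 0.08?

¬s: Gödel ¬ of 0.91 = 0 (operand ≠ 0)
¬¬s: Gödel ¬ of 0 = 1 (operand is 0)
¬s: Gödel ¬ of 0.91 = 0 (operand ≠ 0)
(p ∨ ¬s) = max(0.42, 0) = 0.42
((p ∨ ¬s) ∨ s) = max(0.42, 0.91) = 0.91
(((p ∨ ¬s) ∨ s) ∧ r) = min(0.91, 0.08) = 0.08
(q ∧ p) = min(0.29, 0.42) = 0.29
(p → (q ∧ p)): 0.42 > 0.29, so result = 0.29
¬(p → (q ∧ p)): Gödel ¬ of 0.29 = 0 (operand ≠ 0)
¬¬(p → (q ∧ p)): Gödel ¬ of 0 = 1 (operand is 0)
((((p ∨ ¬s) ∨ s) ∧ r) → ¬¬(p → (q ∧ p))): 0.08 ≤ 1, so result = 1
(¬¬s → ((((p ∨ ¬s) ∨ s) ∧ r) → ¬¬(p → (q ∧ p)))): 1 ≤ 1, so result = 1

1.00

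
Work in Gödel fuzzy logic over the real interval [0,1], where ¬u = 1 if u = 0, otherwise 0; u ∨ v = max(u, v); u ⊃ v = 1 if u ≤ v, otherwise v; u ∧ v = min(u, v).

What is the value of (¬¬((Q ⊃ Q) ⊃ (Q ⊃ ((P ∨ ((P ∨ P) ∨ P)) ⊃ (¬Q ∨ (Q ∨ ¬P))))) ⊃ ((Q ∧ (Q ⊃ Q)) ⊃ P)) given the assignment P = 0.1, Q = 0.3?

(Q ⊃ Q): 0.3 ≤ 0.3, so result = 1
(P ∨ P) = max(0.1, 0.1) = 0.1
((P ∨ P) ∨ P) = max(0.1, 0.1) = 0.1
(P ∨ ((P ∨ P) ∨ P)) = max(0.1, 0.1) = 0.1
¬Q: Gödel ¬ of 0.3 = 0 (operand ≠ 0)
¬P: Gödel ¬ of 0.1 = 0 (operand ≠ 0)
(Q ∨ ¬P) = max(0.3, 0) = 0.3
(¬Q ∨ (Q ∨ ¬P)) = max(0, 0.3) = 0.3
((P ∨ ((P ∨ P) ∨ P)) ⊃ (¬Q ∨ (Q ∨ ¬P))): 0.1 ≤ 0.3, so result = 1
(Q ⊃ ((P ∨ ((P ∨ P) ∨ P)) ⊃ (¬Q ∨ (Q ∨ ¬P)))): 0.3 ≤ 1, so result = 1
((Q ⊃ Q) ⊃ (Q ⊃ ((P ∨ ((P ∨ P) ∨ P)) ⊃ (¬Q ∨ (Q ∨ ¬P))))): 1 ≤ 1, so result = 1
¬((Q ⊃ Q) ⊃ (Q ⊃ ((P ∨ ((P ∨ P) ∨ P)) ⊃ (¬Q ∨ (Q ∨ ¬P))))): Gödel ¬ of 1 = 0 (operand ≠ 0)
¬¬((Q ⊃ Q) ⊃ (Q ⊃ ((P ∨ ((P ∨ P) ∨ P)) ⊃ (¬Q ∨ (Q ∨ ¬P))))): Gödel ¬ of 0 = 1 (operand is 0)
(Q ⊃ Q): 0.3 ≤ 0.3, so result = 1
(Q ∧ (Q ⊃ Q)) = min(0.3, 1) = 0.3
((Q ∧ (Q ⊃ Q)) ⊃ P): 0.3 > 0.1, so result = 0.1
(¬¬((Q ⊃ Q) ⊃ (Q ⊃ ((P ∨ ((P ∨ P) ∨ P)) ⊃ (¬Q ∨ (Q ∨ ¬P))))) ⊃ ((Q ∧ (Q ⊃ Q)) ⊃ P)): 1 > 0.1, so result = 0.1

0.10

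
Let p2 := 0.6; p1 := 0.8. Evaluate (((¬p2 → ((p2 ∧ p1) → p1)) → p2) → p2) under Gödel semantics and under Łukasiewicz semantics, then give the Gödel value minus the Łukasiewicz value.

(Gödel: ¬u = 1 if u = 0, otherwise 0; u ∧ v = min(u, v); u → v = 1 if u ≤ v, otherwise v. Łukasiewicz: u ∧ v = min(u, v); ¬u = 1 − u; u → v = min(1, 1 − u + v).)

0.00

Gödel evaluation:
  ¬p2: Gödel ¬ of 0.6 = 0 (operand ≠ 0)
  (p2 ∧ p1) = min(0.6, 0.8) = 0.6
  ((p2 ∧ p1) → p1): 0.6 ≤ 0.8, so result = 1
  (¬p2 → ((p2 ∧ p1) → p1)): 0 ≤ 1, so result = 1
  ((¬p2 → ((p2 ∧ p1) → p1)) → p2): 1 > 0.6, so result = 0.6
  (((¬p2 → ((p2 ∧ p1) → p1)) → p2) → p2): 0.6 ≤ 0.6, so result = 1
  Gödel value = 1
Łukasiewicz evaluation:
  ¬p2: Łukasiewicz ¬ gives 1 − 0.6 = 0.4
  (p2 ∧ p1) = min(0.6, 0.8) = 0.6
  ((p2 ∧ p1) → p1): min(1, 1 − 0.6 + 0.8) = 1
  (¬p2 → ((p2 ∧ p1) → p1)): min(1, 1 − 0.4 + 1) = 1
  ((¬p2 → ((p2 ∧ p1) → p1)) → p2): min(1, 1 − 1 + 0.6) = 0.6
  (((¬p2 → ((p2 ∧ p1) → p1)) → p2) → p2): min(1, 1 − 0.6 + 0.6) = 1
  Łukasiewicz value = 1
Difference: 1 − 1 = 0.00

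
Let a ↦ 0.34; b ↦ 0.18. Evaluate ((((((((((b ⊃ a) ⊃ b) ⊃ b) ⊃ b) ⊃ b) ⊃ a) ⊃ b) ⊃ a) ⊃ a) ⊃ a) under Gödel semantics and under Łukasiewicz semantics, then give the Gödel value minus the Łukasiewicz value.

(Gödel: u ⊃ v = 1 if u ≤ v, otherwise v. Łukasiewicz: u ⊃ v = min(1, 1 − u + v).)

0.50

Gödel evaluation:
  (b ⊃ a): 0.18 ≤ 0.34, so result = 1
  ((b ⊃ a) ⊃ b): 1 > 0.18, so result = 0.18
  (((b ⊃ a) ⊃ b) ⊃ b): 0.18 ≤ 0.18, so result = 1
  ((((b ⊃ a) ⊃ b) ⊃ b) ⊃ b): 1 > 0.18, so result = 0.18
  (((((b ⊃ a) ⊃ b) ⊃ b) ⊃ b) ⊃ b): 0.18 ≤ 0.18, so result = 1
  ((((((b ⊃ a) ⊃ b) ⊃ b) ⊃ b) ⊃ b) ⊃ a): 1 > 0.34, so result = 0.34
  (((((((b ⊃ a) ⊃ b) ⊃ b) ⊃ b) ⊃ b) ⊃ a) ⊃ b): 0.34 > 0.18, so result = 0.18
  ((((((((b ⊃ a) ⊃ b) ⊃ b) ⊃ b) ⊃ b) ⊃ a) ⊃ b) ⊃ a): 0.18 ≤ 0.34, so result = 1
  (((((((((b ⊃ a) ⊃ b) ⊃ b) ⊃ b) ⊃ b) ⊃ a) ⊃ b) ⊃ a) ⊃ a): 1 > 0.34, so result = 0.34
  ((((((((((b ⊃ a) ⊃ b) ⊃ b) ⊃ b) ⊃ b) ⊃ a) ⊃ b) ⊃ a) ⊃ a) ⊃ a): 0.34 ≤ 0.34, so result = 1
  Gödel value = 1
Łukasiewicz evaluation:
  (b ⊃ a): min(1, 1 − 0.18 + 0.34) = 1
  ((b ⊃ a) ⊃ b): min(1, 1 − 1 + 0.18) = 0.18
  (((b ⊃ a) ⊃ b) ⊃ b): min(1, 1 − 0.18 + 0.18) = 1
  ((((b ⊃ a) ⊃ b) ⊃ b) ⊃ b): min(1, 1 − 1 + 0.18) = 0.18
  (((((b ⊃ a) ⊃ b) ⊃ b) ⊃ b) ⊃ b): min(1, 1 − 0.18 + 0.18) = 1
  ((((((b ⊃ a) ⊃ b) ⊃ b) ⊃ b) ⊃ b) ⊃ a): min(1, 1 − 1 + 0.34) = 0.34
  (((((((b ⊃ a) ⊃ b) ⊃ b) ⊃ b) ⊃ b) ⊃ a) ⊃ b): min(1, 1 − 0.34 + 0.18) = 0.84
  ((((((((b ⊃ a) ⊃ b) ⊃ b) ⊃ b) ⊃ b) ⊃ a) ⊃ b) ⊃ a): min(1, 1 − 0.84 + 0.34) = 0.5
  (((((((((b ⊃ a) ⊃ b) ⊃ b) ⊃ b) ⊃ b) ⊃ a) ⊃ b) ⊃ a) ⊃ a): min(1, 1 − 0.5 + 0.34) = 0.84
  ((((((((((b ⊃ a) ⊃ b) ⊃ b) ⊃ b) ⊃ b) ⊃ a) ⊃ b) ⊃ a) ⊃ a) ⊃ a): min(1, 1 − 0.84 + 0.34) = 0.5
  Łukasiewicz value = 0.5
Difference: 1 − 0.5 = 0.50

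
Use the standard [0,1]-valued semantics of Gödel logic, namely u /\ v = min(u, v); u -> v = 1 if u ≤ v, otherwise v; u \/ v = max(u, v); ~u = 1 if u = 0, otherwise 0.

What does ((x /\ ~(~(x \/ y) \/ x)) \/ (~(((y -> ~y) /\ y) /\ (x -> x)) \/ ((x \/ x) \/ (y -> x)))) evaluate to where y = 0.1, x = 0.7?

(x \/ y) = max(0.7, 0.1) = 0.7
~(x \/ y): Gödel ¬ of 0.7 = 0 (operand ≠ 0)
(~(x \/ y) \/ x) = max(0, 0.7) = 0.7
~(~(x \/ y) \/ x): Gödel ¬ of 0.7 = 0 (operand ≠ 0)
(x /\ ~(~(x \/ y) \/ x)) = min(0.7, 0) = 0
~y: Gödel ¬ of 0.1 = 0 (operand ≠ 0)
(y -> ~y): 0.1 > 0, so result = 0
((y -> ~y) /\ y) = min(0, 0.1) = 0
(x -> x): 0.7 ≤ 0.7, so result = 1
(((y -> ~y) /\ y) /\ (x -> x)) = min(0, 1) = 0
~(((y -> ~y) /\ y) /\ (x -> x)): Gödel ¬ of 0 = 1 (operand is 0)
(x \/ x) = max(0.7, 0.7) = 0.7
(y -> x): 0.1 ≤ 0.7, so result = 1
((x \/ x) \/ (y -> x)) = max(0.7, 1) = 1
(~(((y -> ~y) /\ y) /\ (x -> x)) \/ ((x \/ x) \/ (y -> x))) = max(1, 1) = 1
((x /\ ~(~(x \/ y) \/ x)) \/ (~(((y -> ~y) /\ y) /\ (x -> x)) \/ ((x \/ x) \/ (y -> x)))) = max(0, 1) = 1

1.00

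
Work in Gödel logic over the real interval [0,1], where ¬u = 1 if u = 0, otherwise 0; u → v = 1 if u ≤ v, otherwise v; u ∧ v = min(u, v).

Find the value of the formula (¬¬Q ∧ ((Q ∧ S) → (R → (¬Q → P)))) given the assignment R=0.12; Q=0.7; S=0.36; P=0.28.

¬Q: Gödel ¬ of 0.7 = 0 (operand ≠ 0)
¬¬Q: Gödel ¬ of 0 = 1 (operand is 0)
(Q ∧ S) = min(0.7, 0.36) = 0.36
¬Q: Gödel ¬ of 0.7 = 0 (operand ≠ 0)
(¬Q → P): 0 ≤ 0.28, so result = 1
(R → (¬Q → P)): 0.12 ≤ 1, so result = 1
((Q ∧ S) → (R → (¬Q → P))): 0.36 ≤ 1, so result = 1
(¬¬Q ∧ ((Q ∧ S) → (R → (¬Q → P)))) = min(1, 1) = 1

1.00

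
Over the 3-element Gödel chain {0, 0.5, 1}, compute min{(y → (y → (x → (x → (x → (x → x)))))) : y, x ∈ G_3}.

1.00

Every assignment gives 1. For instance at y = 0, x = 0:
  (x → x): 0 ≤ 0, so result = 1
  (x → (x → x)): 0 ≤ 1, so result = 1
  (x → (x → (x → x))): 0 ≤ 1, so result = 1
  (x → (x → (x → (x → x)))): 0 ≤ 1, so result = 1
  (y → (x → (x → (x → (x → x))))): 0 ≤ 1, so result = 1
  (y → (y → (x → (x → (x → (x → x)))))): 0 ≤ 1, so result = 1
All 9 assignments give value 1 — the formula is a G_3-tautology.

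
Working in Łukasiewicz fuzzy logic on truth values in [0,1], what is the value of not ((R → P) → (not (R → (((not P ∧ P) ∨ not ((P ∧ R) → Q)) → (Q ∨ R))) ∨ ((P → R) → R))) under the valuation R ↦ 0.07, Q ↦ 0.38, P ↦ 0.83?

(R → P): min(1, 1 − 0.07 + 0.83) = 1
not P: Łukasiewicz ¬ gives 1 − 0.83 = 0.17
(not P ∧ P) = min(0.17, 0.83) = 0.17
(P ∧ R) = min(0.83, 0.07) = 0.07
((P ∧ R) → Q): min(1, 1 − 0.07 + 0.38) = 1
not ((P ∧ R) → Q): Łukasiewicz ¬ gives 1 − 1 = 0
((not P ∧ P) ∨ not ((P ∧ R) → Q)) = max(0.17, 0) = 0.17
(Q ∨ R) = max(0.38, 0.07) = 0.38
(((not P ∧ P) ∨ not ((P ∧ R) → Q)) → (Q ∨ R)): min(1, 1 − 0.17 + 0.38) = 1
(R → (((not P ∧ P) ∨ not ((P ∧ R) → Q)) → (Q ∨ R))): min(1, 1 − 0.07 + 1) = 1
not (R → (((not P ∧ P) ∨ not ((P ∧ R) → Q)) → (Q ∨ R))): Łukasiewicz ¬ gives 1 − 1 = 0
(P → R): min(1, 1 − 0.83 + 0.07) = 0.24
((P → R) → R): min(1, 1 − 0.24 + 0.07) = 0.83
(not (R → (((not P ∧ P) ∨ not ((P ∧ R) → Q)) → (Q ∨ R))) ∨ ((P → R) → R)) = max(0, 0.83) = 0.83
((R → P) → (not (R → (((not P ∧ P) ∨ not ((P ∧ R) → Q)) → (Q ∨ R))) ∨ ((P → R) → R))): min(1, 1 − 1 + 0.83) = 0.83
not ((R → P) → (not (R → (((not P ∧ P) ∨ not ((P ∧ R) → Q)) → (Q ∨ R))) ∨ ((P → R) → R))): Łukasiewicz ¬ gives 1 − 0.83 = 0.17

0.17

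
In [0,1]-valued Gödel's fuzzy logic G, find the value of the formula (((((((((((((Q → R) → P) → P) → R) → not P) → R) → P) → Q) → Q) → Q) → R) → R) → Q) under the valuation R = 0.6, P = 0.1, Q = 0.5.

(Q → R): 0.5 ≤ 0.6, so result = 1
((Q → R) → P): 1 > 0.1, so result = 0.1
(((Q → R) → P) → P): 0.1 ≤ 0.1, so result = 1
((((Q → R) → P) → P) → R): 1 > 0.6, so result = 0.6
not P: Gödel ¬ of 0.1 = 0 (operand ≠ 0)
(((((Q → R) → P) → P) → R) → not P): 0.6 > 0, so result = 0
((((((Q → R) → P) → P) → R) → not P) → R): 0 ≤ 0.6, so result = 1
(((((((Q → R) → P) → P) → R) → not P) → R) → P): 1 > 0.1, so result = 0.1
((((((((Q → R) → P) → P) → R) → not P) → R) → P) → Q): 0.1 ≤ 0.5, so result = 1
(((((((((Q → R) → P) → P) → R) → not P) → R) → P) → Q) → Q): 1 > 0.5, so result = 0.5
((((((((((Q → R) → P) → P) → R) → not P) → R) → P) → Q) → Q) → Q): 0.5 ≤ 0.5, so result = 1
(((((((((((Q → R) → P) → P) → R) → not P) → R) → P) → Q) → Q) → Q) → R): 1 > 0.6, so result = 0.6
((((((((((((Q → R) → P) → P) → R) → not P) → R) → P) → Q) → Q) → Q) → R) → R): 0.6 ≤ 0.6, so result = 1
(((((((((((((Q → R) → P) → P) → R) → not P) → R) → P) → Q) → Q) → Q) → R) → R) → Q): 1 > 0.5, so result = 0.5

0.50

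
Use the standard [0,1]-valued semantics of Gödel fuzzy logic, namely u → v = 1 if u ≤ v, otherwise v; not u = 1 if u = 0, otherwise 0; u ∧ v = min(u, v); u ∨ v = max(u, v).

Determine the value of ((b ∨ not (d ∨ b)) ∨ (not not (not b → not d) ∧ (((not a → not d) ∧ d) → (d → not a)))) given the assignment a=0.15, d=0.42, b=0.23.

(d ∨ b) = max(0.42, 0.23) = 0.42
not (d ∨ b): Gödel ¬ of 0.42 = 0 (operand ≠ 0)
(b ∨ not (d ∨ b)) = max(0.23, 0) = 0.23
not b: Gödel ¬ of 0.23 = 0 (operand ≠ 0)
not d: Gödel ¬ of 0.42 = 0 (operand ≠ 0)
(not b → not d): 0 ≤ 0, so result = 1
not (not b → not d): Gödel ¬ of 1 = 0 (operand ≠ 0)
not not (not b → not d): Gödel ¬ of 0 = 1 (operand is 0)
not a: Gödel ¬ of 0.15 = 0 (operand ≠ 0)
not d: Gödel ¬ of 0.42 = 0 (operand ≠ 0)
(not a → not d): 0 ≤ 0, so result = 1
((not a → not d) ∧ d) = min(1, 0.42) = 0.42
not a: Gödel ¬ of 0.15 = 0 (operand ≠ 0)
(d → not a): 0.42 > 0, so result = 0
(((not a → not d) ∧ d) → (d → not a)): 0.42 > 0, so result = 0
(not not (not b → not d) ∧ (((not a → not d) ∧ d) → (d → not a))) = min(1, 0) = 0
((b ∨ not (d ∨ b)) ∨ (not not (not b → not d) ∧ (((not a → not d) ∧ d) → (d → not a)))) = max(0.23, 0) = 0.23

0.23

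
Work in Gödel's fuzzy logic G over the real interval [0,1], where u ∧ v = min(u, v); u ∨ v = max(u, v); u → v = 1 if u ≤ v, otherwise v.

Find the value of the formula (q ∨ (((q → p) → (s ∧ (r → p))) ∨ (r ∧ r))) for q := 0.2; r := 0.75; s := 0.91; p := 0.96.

(q → p): 0.2 ≤ 0.96, so result = 1
(r → p): 0.75 ≤ 0.96, so result = 1
(s ∧ (r → p)) = min(0.91, 1) = 0.91
((q → p) → (s ∧ (r → p))): 1 > 0.91, so result = 0.91
(r ∧ r) = min(0.75, 0.75) = 0.75
(((q → p) → (s ∧ (r → p))) ∨ (r ∧ r)) = max(0.91, 0.75) = 0.91
(q ∨ (((q → p) → (s ∧ (r → p))) ∨ (r ∧ r))) = max(0.2, 0.91) = 0.91

0.91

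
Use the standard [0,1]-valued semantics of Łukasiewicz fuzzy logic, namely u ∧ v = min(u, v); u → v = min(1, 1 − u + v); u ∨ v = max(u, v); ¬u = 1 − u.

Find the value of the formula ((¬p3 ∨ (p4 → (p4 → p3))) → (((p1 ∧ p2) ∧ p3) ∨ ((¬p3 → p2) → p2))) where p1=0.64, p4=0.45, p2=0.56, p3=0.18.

0.82

¬p3: Łukasiewicz ¬ gives 1 − 0.18 = 0.82
(p4 → p3): min(1, 1 − 0.45 + 0.18) = 0.73
(p4 → (p4 → p3)): min(1, 1 − 0.45 + 0.73) = 1
(¬p3 ∨ (p4 → (p4 → p3))) = max(0.82, 1) = 1
(p1 ∧ p2) = min(0.64, 0.56) = 0.56
((p1 ∧ p2) ∧ p3) = min(0.56, 0.18) = 0.18
¬p3: Łukasiewicz ¬ gives 1 − 0.18 = 0.82
(¬p3 → p2): min(1, 1 − 0.82 + 0.56) = 0.74
((¬p3 → p2) → p2): min(1, 1 − 0.74 + 0.56) = 0.82
(((p1 ∧ p2) ∧ p3) ∨ ((¬p3 → p2) → p2)) = max(0.18, 0.82) = 0.82
((¬p3 ∨ (p4 → (p4 → p3))) → (((p1 ∧ p2) ∧ p3) ∨ ((¬p3 → p2) → p2))): min(1, 1 − 1 + 0.82) = 0.82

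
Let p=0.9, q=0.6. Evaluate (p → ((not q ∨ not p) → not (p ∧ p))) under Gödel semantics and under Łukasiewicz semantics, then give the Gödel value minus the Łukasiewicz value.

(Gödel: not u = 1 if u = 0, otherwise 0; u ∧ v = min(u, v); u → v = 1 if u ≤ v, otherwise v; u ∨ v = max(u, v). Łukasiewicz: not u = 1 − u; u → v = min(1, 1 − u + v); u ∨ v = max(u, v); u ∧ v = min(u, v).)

Gödel evaluation:
  not q: Gödel ¬ of 0.6 = 0 (operand ≠ 0)
  not p: Gödel ¬ of 0.9 = 0 (operand ≠ 0)
  (not q ∨ not p) = max(0, 0) = 0
  (p ∧ p) = min(0.9, 0.9) = 0.9
  not (p ∧ p): Gödel ¬ of 0.9 = 0 (operand ≠ 0)
  ((not q ∨ not p) → not (p ∧ p)): 0 ≤ 0, so result = 1
  (p → ((not q ∨ not p) → not (p ∧ p))): 0.9 ≤ 1, so result = 1
  Gödel value = 1
Łukasiewicz evaluation:
  not q: Łukasiewicz ¬ gives 1 − 0.6 = 0.4
  not p: Łukasiewicz ¬ gives 1 − 0.9 = 0.1
  (not q ∨ not p) = max(0.4, 0.1) = 0.4
  (p ∧ p) = min(0.9, 0.9) = 0.9
  not (p ∧ p): Łukasiewicz ¬ gives 1 − 0.9 = 0.1
  ((not q ∨ not p) → not (p ∧ p)): min(1, 1 − 0.4 + 0.1) = 0.7
  (p → ((not q ∨ not p) → not (p ∧ p))): min(1, 1 − 0.9 + 0.7) = 0.8
  Łukasiewicz value = 0.8
Difference: 1 − 0.8 = 0.20

0.20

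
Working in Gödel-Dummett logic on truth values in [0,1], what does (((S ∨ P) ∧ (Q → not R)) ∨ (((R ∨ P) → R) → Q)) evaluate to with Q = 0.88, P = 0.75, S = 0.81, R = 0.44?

(S ∨ P) = max(0.81, 0.75) = 0.81
not R: Gödel ¬ of 0.44 = 0 (operand ≠ 0)
(Q → not R): 0.88 > 0, so result = 0
((S ∨ P) ∧ (Q → not R)) = min(0.81, 0) = 0
(R ∨ P) = max(0.44, 0.75) = 0.75
((R ∨ P) → R): 0.75 > 0.44, so result = 0.44
(((R ∨ P) → R) → Q): 0.44 ≤ 0.88, so result = 1
(((S ∨ P) ∧ (Q → not R)) ∨ (((R ∨ P) → R) → Q)) = max(0, 1) = 1

1.00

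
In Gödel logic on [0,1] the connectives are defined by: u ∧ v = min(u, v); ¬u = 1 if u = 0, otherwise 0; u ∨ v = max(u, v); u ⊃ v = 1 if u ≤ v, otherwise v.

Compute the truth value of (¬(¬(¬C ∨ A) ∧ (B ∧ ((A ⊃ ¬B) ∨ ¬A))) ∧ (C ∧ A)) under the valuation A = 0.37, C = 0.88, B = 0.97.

¬C: Gödel ¬ of 0.88 = 0 (operand ≠ 0)
(¬C ∨ A) = max(0, 0.37) = 0.37
¬(¬C ∨ A): Gödel ¬ of 0.37 = 0 (operand ≠ 0)
¬B: Gödel ¬ of 0.97 = 0 (operand ≠ 0)
(A ⊃ ¬B): 0.37 > 0, so result = 0
¬A: Gödel ¬ of 0.37 = 0 (operand ≠ 0)
((A ⊃ ¬B) ∨ ¬A) = max(0, 0) = 0
(B ∧ ((A ⊃ ¬B) ∨ ¬A)) = min(0.97, 0) = 0
(¬(¬C ∨ A) ∧ (B ∧ ((A ⊃ ¬B) ∨ ¬A))) = min(0, 0) = 0
¬(¬(¬C ∨ A) ∧ (B ∧ ((A ⊃ ¬B) ∨ ¬A))): Gödel ¬ of 0 = 1 (operand is 0)
(C ∧ A) = min(0.88, 0.37) = 0.37
(¬(¬(¬C ∨ A) ∧ (B ∧ ((A ⊃ ¬B) ∨ ¬A))) ∧ (C ∧ A)) = min(1, 0.37) = 0.37

0.37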